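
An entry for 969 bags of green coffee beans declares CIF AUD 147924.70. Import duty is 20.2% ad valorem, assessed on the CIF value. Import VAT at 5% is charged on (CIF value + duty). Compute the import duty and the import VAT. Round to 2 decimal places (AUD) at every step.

Import duty = 147924.70 × 20.2% = 29880.79
VAT base = CIF + duty = 147924.70 + 29880.79 = 177805.49
Import VAT = 177805.49 × 5% = 8890.27

Import duty: AUD 29880.79; import VAT: AUD 8890.27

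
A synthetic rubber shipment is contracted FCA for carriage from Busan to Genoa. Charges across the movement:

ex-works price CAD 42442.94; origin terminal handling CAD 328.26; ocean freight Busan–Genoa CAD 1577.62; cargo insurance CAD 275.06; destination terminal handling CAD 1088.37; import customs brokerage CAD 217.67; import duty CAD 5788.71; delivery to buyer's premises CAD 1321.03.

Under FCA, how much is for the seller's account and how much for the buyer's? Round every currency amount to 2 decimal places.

Seller: CAD 42442.94; buyer: CAD 10596.72

FCA: the seller delivers export-cleared goods to the carrier; the buyer bears costs from that point.
Seller's account: goods 42442.94 = 42442.94
Buyer's account: origin terminal 328.26 + freight 1577.62 + insurance 275.06 + destination terminal 1088.37 + brokerage 217.67 + duty 5788.71 + delivery 1321.03 = 10596.72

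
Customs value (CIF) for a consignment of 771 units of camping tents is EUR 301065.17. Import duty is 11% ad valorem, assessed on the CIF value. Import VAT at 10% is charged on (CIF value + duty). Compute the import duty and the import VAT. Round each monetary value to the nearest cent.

Import duty: EUR 33117.17; import VAT: EUR 33418.23

Import duty = 301065.17 × 11% = 33117.17
VAT base = CIF + duty = 301065.17 + 33117.17 = 334182.34
Import VAT = 334182.34 × 10% = 33418.23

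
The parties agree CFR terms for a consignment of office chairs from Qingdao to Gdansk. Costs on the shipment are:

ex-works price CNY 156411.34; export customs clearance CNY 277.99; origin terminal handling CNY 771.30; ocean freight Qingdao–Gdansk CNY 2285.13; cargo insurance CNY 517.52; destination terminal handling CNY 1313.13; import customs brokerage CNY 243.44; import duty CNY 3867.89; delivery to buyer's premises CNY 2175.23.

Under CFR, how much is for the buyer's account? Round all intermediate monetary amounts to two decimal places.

CFR: the seller pays costs through ocean freight to the destination port, but not insurance.
Seller's account: goods 156411.34 + export clearance 277.99 + origin terminal 771.30 + freight 2285.13 = 159745.76
Buyer's account: insurance 517.52 + destination terminal 1313.13 + brokerage 243.44 + duty 3867.89 + delivery 2175.23 = 8117.21

Buyer's account: CNY 8117.21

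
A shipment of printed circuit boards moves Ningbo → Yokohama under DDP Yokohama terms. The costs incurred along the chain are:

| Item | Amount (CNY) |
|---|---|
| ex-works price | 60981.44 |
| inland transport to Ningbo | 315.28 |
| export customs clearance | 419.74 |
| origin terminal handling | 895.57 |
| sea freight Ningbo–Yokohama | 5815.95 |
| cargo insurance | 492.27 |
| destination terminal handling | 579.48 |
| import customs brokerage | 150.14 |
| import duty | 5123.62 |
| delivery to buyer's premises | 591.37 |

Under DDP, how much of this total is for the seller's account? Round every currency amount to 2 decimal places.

Seller's account: CNY 75364.86

DDP: the seller bears all costs including import duty.
Seller's account: goods 60981.44 + inland to port 315.28 + export clearance 419.74 + origin terminal 895.57 + freight 5815.95 + insurance 492.27 + destination terminal 579.48 + brokerage 150.14 + duty 5123.62 + delivery 591.37 = 75364.86
Buyer's account: 0.00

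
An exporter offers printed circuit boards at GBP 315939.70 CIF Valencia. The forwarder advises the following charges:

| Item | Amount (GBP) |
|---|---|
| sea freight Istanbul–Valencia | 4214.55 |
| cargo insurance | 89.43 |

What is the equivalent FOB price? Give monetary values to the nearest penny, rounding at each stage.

From CIF to FOB, the seller no longer bears: freight, insurance.
FOB price = 315939.70 − 4214.55 − 89.43 = 311635.72

FOB price: GBP 311635.72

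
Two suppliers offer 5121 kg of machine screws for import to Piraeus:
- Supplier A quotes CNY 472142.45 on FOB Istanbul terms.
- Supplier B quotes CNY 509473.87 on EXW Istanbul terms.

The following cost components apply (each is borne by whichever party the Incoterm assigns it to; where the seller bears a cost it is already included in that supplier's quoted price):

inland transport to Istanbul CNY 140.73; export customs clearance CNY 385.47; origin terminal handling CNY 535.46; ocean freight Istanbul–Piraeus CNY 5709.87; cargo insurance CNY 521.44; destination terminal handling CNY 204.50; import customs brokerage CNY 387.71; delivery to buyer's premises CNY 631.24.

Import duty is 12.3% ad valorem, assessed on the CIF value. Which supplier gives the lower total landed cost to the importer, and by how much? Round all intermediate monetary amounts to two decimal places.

Supplier A is cheaper by CNY 43115.43

Supplier A (FOB):
CIF value = FOB price + freight + insurance = 472142.45 + 5709.87 + 521.44 = 478373.76
Import duty = 478373.76 × 12.3% = 58839.97
Buyer bears (A): 5709.87 + 521.44 + 204.50 + 387.71 + 631.24 = 7454.76
Landed cost (A) = invoice 472142.45 + 7454.76 + duty 58839.97 = 538437.18
Supplier B (EXW):
CIF value = EXW price + inland to port + export clearance + origin terminal + freight + insurance = 509473.87 + 140.73 + 385.47 + 535.46 + 5709.87 + 521.44 = 516766.84
Import duty = 516766.84 × 12.3% = 63562.32
Buyer bears (B): 140.73 + 385.47 + 535.46 + 5709.87 + 521.44 + 204.50 + 387.71 + 631.24 = 8516.42
Landed cost (B) = invoice 509473.87 + 8516.42 + duty 63562.32 = 581552.61
Difference = |538437.18 − 581552.61| = 43115.43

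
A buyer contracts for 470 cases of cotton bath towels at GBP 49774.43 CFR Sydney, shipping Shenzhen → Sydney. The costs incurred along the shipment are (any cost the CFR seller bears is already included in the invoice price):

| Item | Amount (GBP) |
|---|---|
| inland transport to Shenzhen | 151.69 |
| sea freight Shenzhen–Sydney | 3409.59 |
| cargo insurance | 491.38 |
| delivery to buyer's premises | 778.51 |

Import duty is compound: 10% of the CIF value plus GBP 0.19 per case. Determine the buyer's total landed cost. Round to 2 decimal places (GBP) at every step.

Total landed cost: GBP 56160.20

CFR: the seller pays costs through ocean freight to the destination port, but not insurance.
Already in the invoice (seller's account under CFR): inland to port, freight — exclude.
CIF value = CFR price + insurance = 49774.43 + 491.38 = 50265.81
Ad valorem component: 50265.81 × 10% = 5026.58
Specific component: 470 × 0.19 = 89.30
Import duty = 5026.58 + 89.30 = 5115.88
Buyer bears: insurance 491.38 + delivery 778.51 + duty 5115.88 = 6385.77
Landed cost = invoice 49774.43 + 6385.77 = 56160.20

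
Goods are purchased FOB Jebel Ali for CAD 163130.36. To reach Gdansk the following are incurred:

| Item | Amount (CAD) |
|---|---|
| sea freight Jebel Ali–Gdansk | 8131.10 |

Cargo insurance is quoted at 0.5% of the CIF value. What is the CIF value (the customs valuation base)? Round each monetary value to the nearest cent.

CIF value: CAD 172122.07

Let C be the CIF value. C = FOB price + freight + 0.5% × C
C − 0.5% × C = 163130.36 + 8131.10
0.995 × C = 171261.46
C = 171261.46 / 0.995 = 172122.07
Insurance premium = 0.5% × 172122.07 = 860.61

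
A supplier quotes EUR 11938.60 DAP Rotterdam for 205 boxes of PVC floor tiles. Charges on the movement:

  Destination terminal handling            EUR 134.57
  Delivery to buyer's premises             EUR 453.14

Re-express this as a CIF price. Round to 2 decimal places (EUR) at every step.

CIF price: EUR 11350.89

From DAP to CIF, the seller no longer bears: destination terminal, delivery.
CIF price = 11938.60 − 134.57 − 453.14 = 11350.89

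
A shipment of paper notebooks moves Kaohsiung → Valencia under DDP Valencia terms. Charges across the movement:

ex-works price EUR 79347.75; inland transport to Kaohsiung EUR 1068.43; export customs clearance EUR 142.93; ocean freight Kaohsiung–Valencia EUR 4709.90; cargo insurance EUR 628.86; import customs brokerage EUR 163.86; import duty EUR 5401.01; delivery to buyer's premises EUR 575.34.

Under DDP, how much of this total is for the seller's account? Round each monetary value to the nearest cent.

DDP: the seller bears all costs including import duty.
Seller's account: goods 79347.75 + inland to port 1068.43 + export clearance 142.93 + freight 4709.90 + insurance 628.86 + brokerage 163.86 + duty 5401.01 + delivery 575.34 = 92038.08
Buyer's account: 0.00

Seller's account: EUR 92038.08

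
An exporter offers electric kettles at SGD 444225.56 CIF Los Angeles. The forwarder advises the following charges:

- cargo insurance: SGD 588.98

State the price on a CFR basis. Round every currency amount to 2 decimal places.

From CIF to CFR, the seller no longer bears: insurance.
CFR price = 444225.56 − 588.98 = 443636.58

CFR price: SGD 443636.58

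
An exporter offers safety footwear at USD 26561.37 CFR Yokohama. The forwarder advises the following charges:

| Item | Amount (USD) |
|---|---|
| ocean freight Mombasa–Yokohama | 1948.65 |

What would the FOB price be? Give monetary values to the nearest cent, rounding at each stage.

FOB price: USD 24612.72

From CFR to FOB, the seller no longer bears: freight.
FOB price = 26561.37 − 1948.65 = 24612.72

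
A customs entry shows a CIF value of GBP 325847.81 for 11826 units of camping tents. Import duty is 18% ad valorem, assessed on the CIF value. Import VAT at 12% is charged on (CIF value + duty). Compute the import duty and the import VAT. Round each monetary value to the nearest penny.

Import duty: GBP 58652.61; import VAT: GBP 46140.05

Import duty = 325847.81 × 18% = 58652.61
VAT base = CIF + duty = 325847.81 + 58652.61 = 384500.42
Import VAT = 384500.42 × 12% = 46140.05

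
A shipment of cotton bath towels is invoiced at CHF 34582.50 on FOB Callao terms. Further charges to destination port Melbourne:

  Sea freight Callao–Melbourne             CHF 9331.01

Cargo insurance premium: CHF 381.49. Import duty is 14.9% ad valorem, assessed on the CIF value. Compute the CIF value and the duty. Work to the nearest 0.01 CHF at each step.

CIF value: CHF 44295.00; import duty: CHF 6599.96

CIF = FOB price + freight + insurance
CIF = 34582.50 + 9331.01 + 381.49 = 44295.00
Import duty = 44295.00 × 14.9% = 6599.96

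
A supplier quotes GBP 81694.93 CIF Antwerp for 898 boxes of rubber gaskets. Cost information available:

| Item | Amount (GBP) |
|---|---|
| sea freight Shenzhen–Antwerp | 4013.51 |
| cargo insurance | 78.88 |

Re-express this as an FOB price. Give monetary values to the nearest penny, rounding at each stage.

From CIF to FOB, the seller no longer bears: freight, insurance.
FOB price = 81694.93 − 4013.51 − 78.88 = 77602.54

FOB price: GBP 77602.54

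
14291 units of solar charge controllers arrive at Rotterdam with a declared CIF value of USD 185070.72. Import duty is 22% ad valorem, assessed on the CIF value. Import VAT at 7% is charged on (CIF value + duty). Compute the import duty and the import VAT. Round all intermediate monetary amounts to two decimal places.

Import duty = 185070.72 × 22% = 40715.56
VAT base = CIF + duty = 185070.72 + 40715.56 = 225786.28
Import VAT = 225786.28 × 7% = 15805.04

Import duty: USD 40715.56; import VAT: USD 15805.04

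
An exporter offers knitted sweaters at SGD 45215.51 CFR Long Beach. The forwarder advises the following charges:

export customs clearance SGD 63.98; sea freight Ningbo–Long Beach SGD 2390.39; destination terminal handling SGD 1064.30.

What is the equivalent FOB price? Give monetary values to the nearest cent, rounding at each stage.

Not relevant to the conversion: export clearance — on the seller under both CFR and FOB; already in the CFR price and stays in the FOB price. destination terminal — on the buyer under both terms; not part of either seller's price.
From CFR to FOB, the seller no longer bears: freight.
FOB price = 45215.51 − 2390.39 = 42825.12

FOB price: SGD 42825.12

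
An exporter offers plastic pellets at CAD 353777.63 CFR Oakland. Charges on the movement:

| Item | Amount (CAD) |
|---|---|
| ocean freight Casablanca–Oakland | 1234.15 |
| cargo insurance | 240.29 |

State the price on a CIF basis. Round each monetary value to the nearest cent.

CIF price: CAD 354017.92

Not relevant to the conversion: freight — on the seller under both CFR and CIF; already in the CFR price and stays in the CIF price.
From CFR to CIF, the seller additionally bears: insurance.
CIF price = 353777.63 + 240.29 = 354017.92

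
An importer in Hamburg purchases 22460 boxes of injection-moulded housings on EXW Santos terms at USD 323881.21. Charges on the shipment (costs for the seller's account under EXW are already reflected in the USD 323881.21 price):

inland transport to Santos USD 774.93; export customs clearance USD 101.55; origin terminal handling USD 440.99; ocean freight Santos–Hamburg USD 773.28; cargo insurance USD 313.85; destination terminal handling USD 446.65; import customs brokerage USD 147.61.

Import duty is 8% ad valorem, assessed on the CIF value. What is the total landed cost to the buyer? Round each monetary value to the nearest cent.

Total landed cost: USD 352982.93

EXW: the seller makes goods available at their premises; the buyer bears all onward costs.
CIF value = EXW price + inland to port + export clearance + origin terminal + freight + insurance = 323881.21 + 774.93 + 101.55 + 440.99 + 773.28 + 313.85 = 326285.81
Import duty = 326285.81 × 8% = 26102.86
Buyer bears: inland to port 774.93 + export clearance 101.55 + origin terminal 440.99 + freight 773.28 + insurance 313.85 + destination terminal 446.65 + brokerage 147.61 + duty 26102.86 = 29101.72
Landed cost = invoice 323881.21 + 29101.72 = 352982.93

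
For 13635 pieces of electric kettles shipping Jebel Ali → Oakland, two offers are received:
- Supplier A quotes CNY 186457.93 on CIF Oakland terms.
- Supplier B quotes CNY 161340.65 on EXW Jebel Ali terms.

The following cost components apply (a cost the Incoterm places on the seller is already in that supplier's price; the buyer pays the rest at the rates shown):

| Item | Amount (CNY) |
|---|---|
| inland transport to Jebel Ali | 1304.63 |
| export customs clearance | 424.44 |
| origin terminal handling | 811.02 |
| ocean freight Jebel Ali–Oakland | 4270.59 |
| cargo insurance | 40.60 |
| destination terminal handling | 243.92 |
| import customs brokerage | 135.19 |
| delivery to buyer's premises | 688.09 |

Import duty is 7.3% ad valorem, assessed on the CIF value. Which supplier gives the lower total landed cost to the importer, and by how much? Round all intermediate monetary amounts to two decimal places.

Supplier A (CIF):
The CIF price already equals the CIF value: 186457.93
Import duty = 186457.93 × 7.3% = 13611.43
Buyer bears (A): 243.92 + 135.19 + 688.09 = 1067.20
Landed cost (A) = invoice 186457.93 + 1067.20 + duty 13611.43 = 201136.56
Supplier B (EXW):
CIF value = EXW price + inland to port + export clearance + origin terminal + freight + insurance = 161340.65 + 1304.63 + 424.44 + 811.02 + 4270.59 + 40.60 = 168191.93
Import duty = 168191.93 × 7.3% = 12278.01
Buyer bears (B): 1304.63 + 424.44 + 811.02 + 4270.59 + 40.60 + 243.92 + 135.19 + 688.09 = 7918.48
Landed cost (B) = invoice 161340.65 + 7918.48 + duty 12278.01 = 181537.14
Difference = |201136.56 − 181537.14| = 19599.42

Supplier B is cheaper by CNY 19599.42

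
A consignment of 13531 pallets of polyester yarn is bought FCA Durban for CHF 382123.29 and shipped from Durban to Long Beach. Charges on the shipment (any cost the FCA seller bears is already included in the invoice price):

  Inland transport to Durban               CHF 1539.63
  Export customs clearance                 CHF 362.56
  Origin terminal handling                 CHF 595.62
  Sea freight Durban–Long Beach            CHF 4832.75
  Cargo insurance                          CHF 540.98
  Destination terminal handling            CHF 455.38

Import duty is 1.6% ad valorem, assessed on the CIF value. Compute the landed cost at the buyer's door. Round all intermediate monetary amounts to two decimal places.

Total landed cost: CHF 394757.50

FCA: the seller delivers export-cleared goods to the carrier; the buyer bears costs from that point.
Already in the invoice (seller's account under FCA): inland to port, export clearance — exclude.
CIF value = FCA price + origin terminal + freight + insurance = 382123.29 + 595.62 + 4832.75 + 540.98 = 388092.64
Import duty = 388092.64 × 1.6% = 6209.48
Buyer bears: origin terminal 595.62 + freight 4832.75 + insurance 540.98 + destination terminal 455.38 + duty 6209.48 = 12634.21
Landed cost = invoice 382123.29 + 12634.21 = 394757.50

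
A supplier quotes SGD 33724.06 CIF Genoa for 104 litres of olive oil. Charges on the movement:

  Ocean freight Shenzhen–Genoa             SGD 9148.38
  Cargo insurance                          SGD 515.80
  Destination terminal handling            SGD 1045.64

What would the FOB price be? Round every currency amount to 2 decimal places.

FOB price: SGD 24059.88

Not relevant to the conversion: destination terminal — on the buyer under both terms; not part of either seller's price.
From CIF to FOB, the seller no longer bears: freight, insurance.
FOB price = 33724.06 − 9148.38 − 515.80 = 24059.88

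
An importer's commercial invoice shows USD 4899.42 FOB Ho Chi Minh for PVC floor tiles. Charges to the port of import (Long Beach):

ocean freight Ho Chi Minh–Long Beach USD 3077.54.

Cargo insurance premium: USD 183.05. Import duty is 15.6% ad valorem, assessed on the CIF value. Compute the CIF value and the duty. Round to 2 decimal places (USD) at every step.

CIF = FOB price + freight + insurance
CIF = 4899.42 + 3077.54 + 183.05 = 8160.01
Import duty = 8160.01 × 15.6% = 1272.96

CIF value: USD 8160.01; import duty: USD 1272.96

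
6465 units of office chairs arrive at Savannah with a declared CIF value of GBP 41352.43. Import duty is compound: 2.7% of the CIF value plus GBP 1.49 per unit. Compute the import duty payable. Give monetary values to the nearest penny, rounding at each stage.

Ad valorem component: 41352.43 × 2.7% = 1116.52
Specific component: 6465 × 1.49 = 9632.85
Import duty = 1116.52 + 9632.85 = 10749.37

Import duty: GBP 10749.37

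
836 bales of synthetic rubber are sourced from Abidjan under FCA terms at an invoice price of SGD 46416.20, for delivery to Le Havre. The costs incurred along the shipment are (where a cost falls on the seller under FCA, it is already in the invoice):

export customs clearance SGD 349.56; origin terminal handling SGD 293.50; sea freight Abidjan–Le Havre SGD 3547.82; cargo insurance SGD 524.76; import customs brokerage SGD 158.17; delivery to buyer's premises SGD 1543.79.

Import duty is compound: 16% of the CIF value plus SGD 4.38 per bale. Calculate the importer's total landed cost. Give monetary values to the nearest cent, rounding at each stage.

FCA: the seller delivers export-cleared goods to the carrier; the buyer bears costs from that point.
Already in the invoice (seller's account under FCA): export clearance — exclude.
CIF value = FCA price + origin terminal + freight + insurance = 46416.20 + 293.50 + 3547.82 + 524.76 = 50782.28
Ad valorem component: 50782.28 × 16% = 8125.16
Specific component: 836 × 4.38 = 3661.68
Import duty = 8125.16 + 3661.68 = 11786.84
Buyer bears: origin terminal 293.50 + freight 3547.82 + insurance 524.76 + brokerage 158.17 + delivery 1543.79 + duty 11786.84 = 17854.88
Landed cost = invoice 46416.20 + 17854.88 = 64271.08

Total landed cost: SGD 64271.08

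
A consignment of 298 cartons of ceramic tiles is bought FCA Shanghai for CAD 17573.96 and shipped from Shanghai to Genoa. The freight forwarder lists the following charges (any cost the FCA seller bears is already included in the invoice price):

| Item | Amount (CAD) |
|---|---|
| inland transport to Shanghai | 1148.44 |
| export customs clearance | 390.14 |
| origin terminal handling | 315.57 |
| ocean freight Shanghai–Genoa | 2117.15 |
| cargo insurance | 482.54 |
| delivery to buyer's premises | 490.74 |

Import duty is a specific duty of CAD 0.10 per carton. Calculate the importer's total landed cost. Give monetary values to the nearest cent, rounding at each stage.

FCA: the seller delivers export-cleared goods to the carrier; the buyer bears costs from that point.
Already in the invoice (seller's account under FCA): inland to port, export clearance — exclude.
CIF value = FCA price + origin terminal + freight + insurance = 17573.96 + 315.57 + 2117.15 + 482.54 = 20489.22
Import duty = 298 × 0.10 = 29.80
Buyer bears: origin terminal 315.57 + freight 2117.15 + insurance 482.54 + delivery 490.74 + duty 29.80 = 3435.80
Landed cost = invoice 17573.96 + 3435.80 = 21009.76

Total landed cost: CAD 21009.76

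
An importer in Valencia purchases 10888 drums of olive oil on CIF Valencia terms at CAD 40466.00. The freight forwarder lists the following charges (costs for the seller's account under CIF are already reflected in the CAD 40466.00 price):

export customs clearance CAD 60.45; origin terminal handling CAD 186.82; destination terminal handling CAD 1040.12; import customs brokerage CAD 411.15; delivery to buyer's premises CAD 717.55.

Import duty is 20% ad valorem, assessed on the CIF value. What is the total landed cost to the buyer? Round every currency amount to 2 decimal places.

Total landed cost: CAD 50728.02

CIF: the seller pays costs through ocean freight and marine insurance to the destination port.
Already in the invoice (seller's account under CIF): export clearance, origin terminal — exclude.
The CIF price already equals the CIF value: 40466.00
Import duty = 40466.00 × 20% = 8093.20
Buyer bears: destination terminal 1040.12 + brokerage 411.15 + delivery 717.55 + duty 8093.20 = 10262.02
Landed cost = invoice 40466.00 + 10262.02 = 50728.02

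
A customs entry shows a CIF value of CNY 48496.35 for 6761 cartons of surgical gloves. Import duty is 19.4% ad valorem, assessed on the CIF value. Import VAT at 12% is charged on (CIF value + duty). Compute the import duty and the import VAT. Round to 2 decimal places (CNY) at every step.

Import duty: CNY 9408.29; import VAT: CNY 6948.56

Import duty = 48496.35 × 19.4% = 9408.29
VAT base = CIF + duty = 48496.35 + 9408.29 = 57904.64
Import VAT = 57904.64 × 12% = 6948.56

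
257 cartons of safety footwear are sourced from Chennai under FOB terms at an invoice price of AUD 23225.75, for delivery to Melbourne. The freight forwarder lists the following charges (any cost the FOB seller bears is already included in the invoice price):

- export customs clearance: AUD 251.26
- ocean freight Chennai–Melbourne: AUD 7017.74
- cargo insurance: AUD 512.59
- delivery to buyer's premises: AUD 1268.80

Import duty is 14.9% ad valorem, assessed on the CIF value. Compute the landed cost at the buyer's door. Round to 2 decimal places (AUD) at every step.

FOB: the seller bears costs until goods are on board at the origin port; the buyer bears freight, insurance and all costs thereafter.
Already in the invoice (seller's account under FOB): export clearance — exclude.
CIF value = FOB price + freight + insurance = 23225.75 + 7017.74 + 512.59 = 30756.08
Import duty = 30756.08 × 14.9% = 4582.66
Buyer bears: freight 7017.74 + insurance 512.59 + delivery 1268.80 + duty 4582.66 = 13381.79
Landed cost = invoice 23225.75 + 13381.79 = 36607.54

Total landed cost: AUD 36607.54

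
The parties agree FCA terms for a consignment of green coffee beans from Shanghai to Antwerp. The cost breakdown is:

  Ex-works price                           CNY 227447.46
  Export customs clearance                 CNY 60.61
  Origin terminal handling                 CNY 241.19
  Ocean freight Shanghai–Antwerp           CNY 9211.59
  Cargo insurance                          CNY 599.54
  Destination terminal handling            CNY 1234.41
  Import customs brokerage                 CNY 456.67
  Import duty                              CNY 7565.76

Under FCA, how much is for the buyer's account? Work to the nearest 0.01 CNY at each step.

FCA: the seller delivers export-cleared goods to the carrier; the buyer bears costs from that point.
Seller's account: goods 227447.46 + export clearance 60.61 = 227508.07
Buyer's account: origin terminal 241.19 + freight 9211.59 + insurance 599.54 + destination terminal 1234.41 + brokerage 456.67 + duty 7565.76 = 19309.16

Buyer's account: CNY 19309.16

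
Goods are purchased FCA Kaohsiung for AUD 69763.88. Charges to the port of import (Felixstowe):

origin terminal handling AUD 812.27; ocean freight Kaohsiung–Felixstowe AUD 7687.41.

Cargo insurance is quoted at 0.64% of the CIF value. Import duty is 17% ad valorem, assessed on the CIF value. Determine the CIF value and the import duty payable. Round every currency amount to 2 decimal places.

Let C be the CIF value. C = FCA price + pre-shipment costs + freight + 0.64% × C
C − 0.64% × C = 69763.88 + 812.27 + 7687.41
0.9936 × C = 78263.56
C = 78263.56 / 0.9936 = 78767.67
Insurance premium = 0.64% × 78767.67 = 504.11
Import duty = 78767.67 × 17% = 13390.50

CIF value: AUD 78767.67; import duty: AUD 13390.50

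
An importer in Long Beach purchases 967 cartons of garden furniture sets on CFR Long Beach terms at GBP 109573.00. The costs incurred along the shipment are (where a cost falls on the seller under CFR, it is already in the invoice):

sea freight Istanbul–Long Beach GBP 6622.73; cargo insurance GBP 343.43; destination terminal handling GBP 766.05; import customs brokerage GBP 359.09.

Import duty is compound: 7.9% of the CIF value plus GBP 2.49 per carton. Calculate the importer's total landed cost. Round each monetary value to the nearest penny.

CFR: the seller pays costs through ocean freight to the destination port, but not insurance.
Already in the invoice (seller's account under CFR): freight — exclude.
CIF value = CFR price + insurance = 109573.00 + 343.43 = 109916.43
Ad valorem component: 109916.43 × 7.9% = 8683.40
Specific component: 967 × 2.49 = 2407.83
Import duty = 8683.40 + 2407.83 = 11091.23
Buyer bears: insurance 343.43 + destination terminal 766.05 + brokerage 359.09 + duty 11091.23 = 12559.80
Landed cost = invoice 109573.00 + 12559.80 = 122132.80

Total landed cost: GBP 122132.80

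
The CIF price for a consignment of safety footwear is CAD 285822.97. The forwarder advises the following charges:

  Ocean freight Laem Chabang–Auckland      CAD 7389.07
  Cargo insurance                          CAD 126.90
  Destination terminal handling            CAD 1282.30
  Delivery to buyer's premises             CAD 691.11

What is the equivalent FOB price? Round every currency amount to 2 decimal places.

Not relevant to the conversion: delivery, destination terminal — on the buyer under both terms; not part of either seller's price.
From CIF to FOB, the seller no longer bears: freight, insurance.
FOB price = 285822.97 − 7389.07 − 126.90 = 278307.00

FOB price: CAD 278307.00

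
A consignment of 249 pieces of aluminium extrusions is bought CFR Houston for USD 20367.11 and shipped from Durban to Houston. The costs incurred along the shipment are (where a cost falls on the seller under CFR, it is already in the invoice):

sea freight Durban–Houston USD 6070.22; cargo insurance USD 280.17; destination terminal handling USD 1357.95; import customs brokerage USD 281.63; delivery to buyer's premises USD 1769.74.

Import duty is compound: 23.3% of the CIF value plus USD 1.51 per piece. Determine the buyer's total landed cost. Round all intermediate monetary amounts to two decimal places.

Total landed cost: USD 29243.41

CFR: the seller pays costs through ocean freight to the destination port, but not insurance.
Already in the invoice (seller's account under CFR): freight — exclude.
CIF value = CFR price + insurance = 20367.11 + 280.17 = 20647.28
Ad valorem component: 20647.28 × 23.3% = 4810.82
Specific component: 249 × 1.51 = 375.99
Import duty = 4810.82 + 375.99 = 5186.81
Buyer bears: insurance 280.17 + destination terminal 1357.95 + brokerage 281.63 + delivery 1769.74 + duty 5186.81 = 8876.30
Landed cost = invoice 20367.11 + 8876.30 = 29243.41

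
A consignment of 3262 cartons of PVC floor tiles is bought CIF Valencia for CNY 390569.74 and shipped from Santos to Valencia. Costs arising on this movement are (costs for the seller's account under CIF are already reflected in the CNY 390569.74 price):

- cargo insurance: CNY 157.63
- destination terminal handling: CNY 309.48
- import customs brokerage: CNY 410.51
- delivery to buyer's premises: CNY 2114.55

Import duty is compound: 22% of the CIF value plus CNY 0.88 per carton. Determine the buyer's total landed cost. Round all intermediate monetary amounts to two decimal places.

CIF: the seller pays costs through ocean freight and marine insurance to the destination port.
Already in the invoice (seller's account under CIF): insurance — exclude.
The CIF price already equals the CIF value: 390569.74
Ad valorem component: 390569.74 × 22% = 85925.34
Specific component: 3262 × 0.88 = 2870.56
Import duty = 85925.34 + 2870.56 = 88795.90
Buyer bears: destination terminal 309.48 + brokerage 410.51 + delivery 2114.55 + duty 88795.90 = 91630.44
Landed cost = invoice 390569.74 + 91630.44 = 482200.18

Total landed cost: CNY 482200.18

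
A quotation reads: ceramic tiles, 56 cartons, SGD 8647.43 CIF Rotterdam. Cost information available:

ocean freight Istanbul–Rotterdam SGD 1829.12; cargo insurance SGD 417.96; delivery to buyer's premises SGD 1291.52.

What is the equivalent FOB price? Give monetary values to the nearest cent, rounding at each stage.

FOB price: SGD 6400.35

Not relevant to the conversion: delivery — on the buyer under both terms; not part of either seller's price.
From CIF to FOB, the seller no longer bears: freight, insurance.
FOB price = 8647.43 − 1829.12 − 417.96 = 6400.35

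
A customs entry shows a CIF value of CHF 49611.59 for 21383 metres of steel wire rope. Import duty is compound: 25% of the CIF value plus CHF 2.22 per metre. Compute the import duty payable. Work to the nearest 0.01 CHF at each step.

Import duty: CHF 59873.16

Ad valorem component: 49611.59 × 25% = 12402.90
Specific component: 21383 × 2.22 = 47470.26
Import duty = 12402.90 + 47470.26 = 59873.16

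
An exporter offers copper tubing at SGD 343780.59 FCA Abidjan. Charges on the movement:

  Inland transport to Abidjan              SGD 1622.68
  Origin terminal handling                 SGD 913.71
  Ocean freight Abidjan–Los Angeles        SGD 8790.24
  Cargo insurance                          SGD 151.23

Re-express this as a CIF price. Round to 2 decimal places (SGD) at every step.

CIF price: SGD 353635.77

Not relevant to the conversion: inland to port — on the seller under both FCA and CIF; already in the FCA price and stays in the CIF price.
From FCA to CIF, the seller additionally bears: origin terminal, freight, insurance.
CIF price = 343780.59 + 913.71 + 8790.24 + 151.23 = 353635.77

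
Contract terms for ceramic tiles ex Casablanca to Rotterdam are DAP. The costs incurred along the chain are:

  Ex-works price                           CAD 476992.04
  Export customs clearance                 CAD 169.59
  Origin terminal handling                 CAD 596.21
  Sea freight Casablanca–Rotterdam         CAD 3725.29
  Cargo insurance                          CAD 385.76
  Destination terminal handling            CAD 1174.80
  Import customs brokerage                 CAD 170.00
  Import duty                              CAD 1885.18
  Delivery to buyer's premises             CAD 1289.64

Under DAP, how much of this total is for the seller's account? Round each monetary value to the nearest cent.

Seller's account: CAD 484333.33

DAP: the seller bears all costs to the named destination except import duty and clearance.
Seller's account: goods 476992.04 + export clearance 169.59 + origin terminal 596.21 + freight 3725.29 + insurance 385.76 + destination terminal 1174.80 + delivery 1289.64 = 484333.33
Buyer's account: brokerage 170.00 + duty 1885.18 = 2055.18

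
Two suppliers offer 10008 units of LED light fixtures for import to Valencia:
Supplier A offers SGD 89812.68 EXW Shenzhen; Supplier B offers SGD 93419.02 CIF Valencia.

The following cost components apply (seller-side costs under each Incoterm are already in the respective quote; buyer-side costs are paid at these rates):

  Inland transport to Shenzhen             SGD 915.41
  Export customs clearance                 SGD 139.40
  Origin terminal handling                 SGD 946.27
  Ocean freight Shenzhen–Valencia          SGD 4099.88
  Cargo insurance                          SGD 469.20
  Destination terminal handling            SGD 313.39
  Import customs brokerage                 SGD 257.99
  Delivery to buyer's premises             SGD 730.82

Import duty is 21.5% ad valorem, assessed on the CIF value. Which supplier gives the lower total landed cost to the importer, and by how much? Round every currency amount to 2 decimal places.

Supplier B is cheaper by SGD 3601.04

Supplier A (EXW):
CIF value = EXW price + inland to port + export clearance + origin terminal + freight + insurance = 89812.68 + 915.41 + 139.40 + 946.27 + 4099.88 + 469.20 = 96382.84
Import duty = 96382.84 × 21.5% = 20722.31
Buyer bears (A): 915.41 + 139.40 + 946.27 + 4099.88 + 469.20 + 313.39 + 257.99 + 730.82 = 7872.36
Landed cost (A) = invoice 89812.68 + 7872.36 + duty 20722.31 = 118407.35
Supplier B (CIF):
The CIF price already equals the CIF value: 93419.02
Import duty = 93419.02 × 21.5% = 20085.09
Buyer bears (B): 313.39 + 257.99 + 730.82 = 1302.20
Landed cost (B) = invoice 93419.02 + 1302.20 + duty 20085.09 = 114806.31
Difference = |118407.35 − 114806.31| = 3601.04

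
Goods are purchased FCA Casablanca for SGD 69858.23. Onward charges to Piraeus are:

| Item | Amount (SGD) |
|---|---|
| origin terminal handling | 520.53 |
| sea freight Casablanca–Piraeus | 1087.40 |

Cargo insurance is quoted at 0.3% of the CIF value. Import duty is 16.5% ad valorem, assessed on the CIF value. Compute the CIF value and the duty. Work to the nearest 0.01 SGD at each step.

CIF value: SGD 71681.20; import duty: SGD 11827.40

Let C be the CIF value. C = FCA price + pre-shipment costs + freight + 0.3% × C
C − 0.3% × C = 69858.23 + 520.53 + 1087.40
0.997 × C = 71466.16
C = 71466.16 / 0.997 = 71681.20
Insurance premium = 0.3% × 71681.20 = 215.04
Import duty = 71681.20 × 16.5% = 11827.40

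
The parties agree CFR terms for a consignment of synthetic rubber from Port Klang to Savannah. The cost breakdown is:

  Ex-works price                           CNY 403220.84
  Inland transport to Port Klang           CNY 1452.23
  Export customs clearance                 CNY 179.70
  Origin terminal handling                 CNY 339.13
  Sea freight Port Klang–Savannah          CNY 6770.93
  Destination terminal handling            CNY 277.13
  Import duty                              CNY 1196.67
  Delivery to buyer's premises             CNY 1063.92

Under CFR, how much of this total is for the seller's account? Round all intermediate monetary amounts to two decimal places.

CFR: the seller pays costs through ocean freight to the destination port, but not insurance.
Seller's account: goods 403220.84 + inland to port 1452.23 + export clearance 179.70 + origin terminal 339.13 + freight 6770.93 = 411962.83
Buyer's account: destination terminal 277.13 + duty 1196.67 + delivery 1063.92 = 2537.72

Seller's account: CNY 411962.83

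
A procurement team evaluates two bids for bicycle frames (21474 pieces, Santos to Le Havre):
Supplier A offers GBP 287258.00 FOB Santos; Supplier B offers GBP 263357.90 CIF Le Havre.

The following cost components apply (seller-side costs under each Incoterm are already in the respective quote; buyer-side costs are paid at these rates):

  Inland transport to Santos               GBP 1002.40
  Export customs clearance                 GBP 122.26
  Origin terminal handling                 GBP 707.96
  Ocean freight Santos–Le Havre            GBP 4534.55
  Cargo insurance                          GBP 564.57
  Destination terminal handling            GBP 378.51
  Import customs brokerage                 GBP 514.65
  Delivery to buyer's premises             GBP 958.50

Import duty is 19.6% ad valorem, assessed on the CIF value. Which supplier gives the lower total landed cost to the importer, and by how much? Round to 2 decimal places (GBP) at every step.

Supplier A (FOB):
CIF value = FOB price + freight + insurance = 287258.00 + 4534.55 + 564.57 = 292357.12
Import duty = 292357.12 × 19.6% = 57302.00
Buyer bears (A): 4534.55 + 564.57 + 378.51 + 514.65 + 958.50 = 6950.78
Landed cost (A) = invoice 287258.00 + 6950.78 + duty 57302.00 = 351510.78
Supplier B (CIF):
The CIF price already equals the CIF value: 263357.90
Import duty = 263357.90 × 19.6% = 51618.15
Buyer bears (B): 378.51 + 514.65 + 958.50 = 1851.66
Landed cost (B) = invoice 263357.90 + 1851.66 + duty 51618.15 = 316827.71
Difference = |351510.78 − 316827.71| = 34683.07

Supplier B is cheaper by GBP 34683.07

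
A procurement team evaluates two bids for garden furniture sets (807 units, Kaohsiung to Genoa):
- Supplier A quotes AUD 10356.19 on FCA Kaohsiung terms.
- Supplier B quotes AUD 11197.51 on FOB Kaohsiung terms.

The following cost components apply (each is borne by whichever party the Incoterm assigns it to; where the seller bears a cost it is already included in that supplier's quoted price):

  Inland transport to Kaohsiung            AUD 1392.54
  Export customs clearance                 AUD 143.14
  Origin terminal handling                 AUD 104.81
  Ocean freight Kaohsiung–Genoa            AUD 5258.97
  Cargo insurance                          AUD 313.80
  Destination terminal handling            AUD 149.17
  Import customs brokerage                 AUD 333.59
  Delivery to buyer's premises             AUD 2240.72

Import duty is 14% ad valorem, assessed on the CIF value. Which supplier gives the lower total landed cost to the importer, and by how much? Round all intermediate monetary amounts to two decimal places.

Supplier A is cheaper by AUD 839.62

Supplier A (FCA):
CIF value = FCA price + origin terminal + freight + insurance = 10356.19 + 104.81 + 5258.97 + 313.80 = 16033.77
Import duty = 16033.77 × 14% = 2244.73
Buyer bears (A): 104.81 + 5258.97 + 313.80 + 149.17 + 333.59 + 2240.72 = 8401.06
Landed cost (A) = invoice 10356.19 + 8401.06 + duty 2244.73 = 21001.98
Supplier B (FOB):
CIF value = FOB price + freight + insurance = 11197.51 + 5258.97 + 313.80 = 16770.28
Import duty = 16770.28 × 14% = 2347.84
Buyer bears (B): 5258.97 + 313.80 + 149.17 + 333.59 + 2240.72 = 8296.25
Landed cost (B) = invoice 11197.51 + 8296.25 + duty 2347.84 = 21841.60
Difference = |21001.98 − 21841.60| = 839.62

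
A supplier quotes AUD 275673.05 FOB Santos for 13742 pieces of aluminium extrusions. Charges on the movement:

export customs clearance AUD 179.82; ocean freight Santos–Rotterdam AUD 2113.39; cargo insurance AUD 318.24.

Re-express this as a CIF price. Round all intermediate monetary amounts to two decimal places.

Not relevant to the conversion: export clearance — on the seller under both FOB and CIF; already in the FOB price and stays in the CIF price.
From FOB to CIF, the seller additionally bears: freight, insurance.
CIF price = 275673.05 + 2113.39 + 318.24 = 278104.68

CIF price: AUD 278104.68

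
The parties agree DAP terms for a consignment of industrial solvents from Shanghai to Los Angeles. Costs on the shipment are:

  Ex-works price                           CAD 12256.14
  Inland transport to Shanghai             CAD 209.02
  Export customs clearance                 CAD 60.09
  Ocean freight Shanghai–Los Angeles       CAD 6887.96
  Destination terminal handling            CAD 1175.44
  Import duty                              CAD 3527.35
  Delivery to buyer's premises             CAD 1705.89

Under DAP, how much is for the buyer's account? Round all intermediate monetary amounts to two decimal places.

Buyer's account: CAD 3527.35

DAP: the seller bears all costs to the named destination except import duty and clearance.
Seller's account: goods 12256.14 + inland to port 209.02 + export clearance 60.09 + freight 6887.96 + destination terminal 1175.44 + delivery 1705.89 = 22294.54
Buyer's account: duty 3527.35 = 3527.35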